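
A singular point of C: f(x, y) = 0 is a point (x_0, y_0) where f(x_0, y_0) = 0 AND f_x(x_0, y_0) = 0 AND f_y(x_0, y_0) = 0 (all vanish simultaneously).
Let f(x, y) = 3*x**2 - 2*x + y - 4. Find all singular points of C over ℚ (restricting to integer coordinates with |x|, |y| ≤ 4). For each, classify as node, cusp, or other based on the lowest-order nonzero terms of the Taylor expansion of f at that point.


No singular points in the scanned grid; C is smooth there.

Compute partial derivatives:
  f_x = 6*x - 2.
  f_y = 1.
f_y = 1 is a nonzero constant, so f_y never vanishes: no point (x, y) can satisfy f = f_x = f_y = 0. In particular no (x, y) ∈ {−4, ..., 4}² is singular; the curve is smooth.


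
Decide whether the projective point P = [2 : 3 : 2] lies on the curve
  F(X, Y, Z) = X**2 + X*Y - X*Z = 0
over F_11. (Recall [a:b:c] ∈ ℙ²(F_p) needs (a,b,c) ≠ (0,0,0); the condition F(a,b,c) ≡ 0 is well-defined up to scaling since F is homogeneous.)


F(2,3,2) ≡ 6 (mod 11); P is NOT on the curve.

Evaluate F(2, 3, 2) term-by-term (mod 11).
  X**2 ↦ 1·4·1·1 = 4
  X*Y ↦ 1·2·3·1 = 6
  -X*Z ↦ -1·2·1·2 = -4
Sum: F(2, 3, 2) = (4) + (6) + (-4) = 6.
Reducing mod 11: 6 ≡ 6 (mod 11).
Since F(a, b, c) ≡ 6 ≠ 0 (mod 11), P does NOT lie on the curve.


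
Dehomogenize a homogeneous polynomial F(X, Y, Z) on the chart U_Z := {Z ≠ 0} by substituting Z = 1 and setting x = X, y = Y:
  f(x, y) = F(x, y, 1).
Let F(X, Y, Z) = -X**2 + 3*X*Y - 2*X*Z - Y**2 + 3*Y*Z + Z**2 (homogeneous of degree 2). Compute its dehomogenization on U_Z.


f(x, y) = -x**2 + 3*x*y - 2*x - y**2 + 3*y + 1

On U_Z we set Z = 1. Each monomial c·X^i·Y^j·Z^k in F becomes c·x^i·y^j·1^k = c·x^i·y^j.
Substituting Z = 1: F(X, Y, 1) = -x**2 + 3*x*y - 2*x - y**2 + 3*y + 1.
Note: deg(f) ≤ deg(F) = 2; strict inequality happens when F is divisible by Z (lost terms).


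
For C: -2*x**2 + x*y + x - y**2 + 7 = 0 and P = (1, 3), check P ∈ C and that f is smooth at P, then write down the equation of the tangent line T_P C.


Tangent line at P: 15 - 5*y = 0.

Step 1: f(1, 3) = 0, so P lies on C.
Step 2: partial derivatives
  f_x(x, y) = -4*x + y + 1, f_y(x, y) = x - 2*y.
  f_x(P) = 0, f_y(P) = -5 (gradient nonzero, so P is smooth).
Step 3: tangent line at P: 0·(x − 1) + -5·(y − 3) = 0.
Expanding: 15 - 5*y = 0.


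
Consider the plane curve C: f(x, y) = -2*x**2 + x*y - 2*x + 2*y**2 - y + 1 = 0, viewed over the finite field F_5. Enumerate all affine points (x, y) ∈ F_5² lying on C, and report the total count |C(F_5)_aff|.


Affine F_5-points: {(1, 2), (1, 3), (2, 3), (2, 4), (4, 2), (4, 4)}; count = 6.

For each of the 25 pairs (x, y) ∈ F_5², evaluate f(x, y) mod 5. Record the zeros.
  x = 0: [0↦1, 1↦2, 2↦2, 3↦1, 4↦4]  zeros at y ∈ ∅
  x = 1: [0↦2, 1↦4, 2↦0, 3↦0, 4↦4]  zeros at y ∈ {2, 3}
  x = 2: [0↦4, 1↦2, 2↦4, 3↦0, 4↦0]  zeros at y ∈ {3, 4}
  x = 3: [0↦2, 1↦1, 2↦4, 3↦1, 4↦2]  zeros at y ∈ ∅
  x = 4: [0↦1, 1↦1, 2↦0, 3↦3, 4↦0]  zeros at y ∈ {2, 4}
Collecting zeros: affine points = {(1, 2), (1, 3), (2, 3), (2, 4), (4, 2), (4, 4)}.
Total count |C(F_5)_aff| = 6.


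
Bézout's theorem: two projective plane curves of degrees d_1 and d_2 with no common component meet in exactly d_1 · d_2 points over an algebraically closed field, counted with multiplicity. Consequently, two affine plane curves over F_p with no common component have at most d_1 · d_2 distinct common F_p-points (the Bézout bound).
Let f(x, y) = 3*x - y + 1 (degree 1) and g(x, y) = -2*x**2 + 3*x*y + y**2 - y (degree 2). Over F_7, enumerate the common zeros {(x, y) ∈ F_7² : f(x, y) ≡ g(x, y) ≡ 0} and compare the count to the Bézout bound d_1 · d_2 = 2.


Common zeros: {(0, 1), (4, 6)}; count = 2; Bézout bound = 2.

deg(f) = 1, deg(g) = 2, so Bézout bound = 2.
Scan x ∈ F_7. For each x, list the y ∈ F_7 with f(x, y) ≡ 0 and those with g(x, y) ≡ 0 (mod 7); the common zeros in that column are the intersection.
  x = 0: f ≡ 0 at y ∈ {1}; g ≡ 0 at y ∈ {0, 1}; common: {1}.
  x = 1: f ≡ 0 at y ∈ {4}; g ≡ 0 at y ∈ ∅; common: ∅.
  x = 2: f ≡ 0 at y ∈ {0}; g ≡ 0 at y ∈ {4, 5}; common: ∅.
  x = 3: f ≡ 0 at y ∈ {3}; g ≡ 0 at y ∈ ∅; common: ∅.
  x = 4: f ≡ 0 at y ∈ {6}; g ≡ 0 at y ∈ {4, 6}; common: {6}.
  x = 5: f ≡ 0 at y ∈ {2}; g ≡ 0 at y ∈ {1, 6}; common: ∅.
  x = 6: f ≡ 0 at y ∈ {5}; g ≡ 0 at y ∈ ∅; common: ∅.
Collecting: common zeros = {(0, 1), (4, 6)}, so the count is 2.
Comparison with the Bézout bound: 2 ≤ 2 = deg(f)·deg(g), as expected for curves with no common component (the bound is attained).


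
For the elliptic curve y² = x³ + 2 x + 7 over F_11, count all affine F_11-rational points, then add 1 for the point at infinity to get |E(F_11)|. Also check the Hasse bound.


Affine points = {(6, 2), (6, 9), (7, 1), (7, 10), (10, 2), (10, 9)}; affine count = 6; |E(F_11)| = 7.

Discriminant check: Δ ∝ 4a³ + 27b² = 4·2³ + 27·7² = 4·8 + 27·49 ≡ 2 (mod 11). Nonzero ⇒ E is nonsingular.
For each x ∈ F_11, compute rhs = x³ + 2·x + 7 mod 11, then count y ∈ F_11 with y² ≡ rhs.
  x = 0: rhs = 7, matching y values: none (0 points).
  x = 1: rhs = 10, matching y values: none (0 points).
  x = 2: rhs = 8, matching y values: none (0 points).
  x = 3: rhs = 7, matching y values: none (0 points).
  x = 4: rhs = 2, matching y values: none (0 points).
  x = 5: rhs = 10, matching y values: none (0 points).
  x = 6: rhs = 4, matching y values: 2, 9 (2 points).
  x = 7: rhs = 1, matching y values: 1, 10 (2 points).
  x = 8: rhs = 7, matching y values: none (0 points).
  x = 9: rhs = 6, matching y values: none (0 points).
  x = 10: rhs = 4, matching y values: 2, 9 (2 points).
Total affine count: 6.
Full point count |E(F_11)| = 6 + 1 = 7.
Hasse bound: |7 − (11+1)| = |-5| = 5 ≤ 2√11 ≈ 6.6332 ✓.


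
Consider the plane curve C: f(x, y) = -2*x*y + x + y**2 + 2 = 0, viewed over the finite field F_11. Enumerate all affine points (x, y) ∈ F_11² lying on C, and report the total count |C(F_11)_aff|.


Affine F_11-points: {(0, 3), (0, 8), (1, 4), (1, 9), (2, 2), (3, 1), (3, 5), (9, 0), (9, 7), (10, 10)}; count = 10.

For each of the 121 pairs (x, y) ∈ F_11², evaluate f(x, y) mod 11. Record the zeros.
  x = 0: [0↦2, 1↦3, 2↦6, 3↦0, 4↦7, 5↦5, 6↦5, 7↦7, 8↦0, 9↦6, 10↦3]  zeros at y ∈ {3, 8}
  x = 1: [0↦3, 1↦2, 2↦3, 3↦6, 4↦0, 5↦7, 6↦5, 7↦5, 8↦7, 9↦0, 10↦6]  zeros at y ∈ {4, 9}
  x = 2: [0↦4, 1↦1, 2↦0, 3↦1, 4↦4, 5↦9, 6↦5, 7↦3, 8↦3, 9↦5, 10↦9]  zeros at y ∈ {2}
  x = 3: [0↦5, 1↦0, 2↦8, 3↦7, 4↦8, 5↦0, 6↦5, 7↦1, 8↦10, 9↦10, 10↦1]  zeros at y ∈ {1, 5}
  x = 4: [0↦6, 1↦10, 2↦5, 3↦2, 4↦1, 5↦2, 6↦5, 7↦10, 8↦6, 9↦4, 10↦4]  zeros at y ∈ ∅
  x = 5: [0↦7, 1↦9, 2↦2, 3↦8, 4↦5, 5↦4, 6↦5, 7↦8, 8↦2, 9↦9, 10↦7]  zeros at y ∈ ∅
  x = 6: [0↦8, 1↦8, 2↦10, 3↦3, 4↦9, 5↦6, 6↦5, 7↦6, 8↦9, 9↦3, 10↦10]  zeros at y ∈ ∅
  x = 7: [0↦9, 1↦7, 2↦7, 3↦9, 4↦2, 5↦8, 6↦5, 7↦4, 8↦5, 9↦8, 10↦2]  zeros at y ∈ ∅
  x = 8: [0↦10, 1↦6, 2↦4, 3↦4, 4↦6, 5↦10, 6↦5, 7↦2, 8↦1, 9↦2, 10↦5]  zeros at y ∈ ∅
  x = 9: [0↦0, 1↦5, 2↦1, 3↦10, 4↦10, 5↦1, 6↦5, 7↦0, 8↦8, 9↦7, 10↦8]  zeros at y ∈ {0, 7}
  x = 10: [0↦1, 1↦4, 2↦9, 3↦5, 4↦3, 5↦3, 6↦5, 7↦9, 8↦4, 9↦1, 10↦0]  zeros at y ∈ {10}
Collecting zeros: affine points = {(0, 3), (0, 8), (1, 4), (1, 9), (2, 2), (3, 1), (3, 5), (9, 0), (9, 7), (10, 10)}.
Total count |C(F_11)_aff| = 10.


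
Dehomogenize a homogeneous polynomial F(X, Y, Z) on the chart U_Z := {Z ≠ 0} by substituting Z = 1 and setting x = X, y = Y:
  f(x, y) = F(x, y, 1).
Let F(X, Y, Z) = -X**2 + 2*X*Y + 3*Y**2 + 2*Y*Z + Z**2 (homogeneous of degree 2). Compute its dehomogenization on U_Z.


f(x, y) = -x**2 + 2*x*y + 3*y**2 + 2*y + 1

On U_Z we set Z = 1. Each monomial c·X^i·Y^j·Z^k in F becomes c·x^i·y^j·1^k = c·x^i·y^j.
Substituting Z = 1: F(X, Y, 1) = -x**2 + 2*x*y + 3*y**2 + 2*y + 1.
Note: deg(f) ≤ deg(F) = 2; strict inequality happens when F is divisible by Z (lost terms).


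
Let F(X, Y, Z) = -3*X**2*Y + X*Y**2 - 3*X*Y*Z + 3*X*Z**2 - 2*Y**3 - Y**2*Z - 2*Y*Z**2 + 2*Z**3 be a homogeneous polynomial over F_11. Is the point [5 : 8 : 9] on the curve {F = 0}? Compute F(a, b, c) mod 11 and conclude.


F(5,8,9) ≡ 1 (mod 11); P is NOT on the curve.

Evaluate F(5, 8, 9) term-by-term (mod 11).
  -3*X**2*Y ↦ -3·25·8·1 = -600
  X*Y**2 ↦ 1·5·64·1 = 320
  -3*X*Y*Z ↦ -3·5·8·9 = -1080
  3*X*Z**2 ↦ 3·5·1·81 = 1215
  -2*Y**3 ↦ -2·1·512·1 = -1024
  -Y**2*Z ↦ -1·1·64·9 = -576
  -2*Y*Z**2 ↦ -2·1·8·81 = -1296
  2*Z**3 ↦ 2·1·1·729 = 1458
Sum: F(5, 8, 9) = (-600) + (320) + (-1080) + (1215) + (-1024) + (-576) + (-1296) + (1458) = -1583.
Reducing mod 11: -1583 ≡ 1 (mod 11).
Since F(a, b, c) ≡ 1 ≠ 0 (mod 11), P does NOT lie on the curve.


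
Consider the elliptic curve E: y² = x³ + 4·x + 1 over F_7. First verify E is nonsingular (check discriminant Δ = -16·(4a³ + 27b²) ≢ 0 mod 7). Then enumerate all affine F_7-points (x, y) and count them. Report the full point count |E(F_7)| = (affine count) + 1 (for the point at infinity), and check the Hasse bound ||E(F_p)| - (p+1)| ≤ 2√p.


Affine points = {(0, 1), (0, 6), (4, 2), (4, 5)}; affine count = 4; |E(F_7)| = 5.

Discriminant check: Δ ∝ 4a³ + 27b² = 4·4³ + 27·1² = 4·64 + 27·1 ≡ 3 (mod 7). Nonzero ⇒ E is nonsingular.
For each x ∈ F_7, compute rhs = x³ + 4·x + 1 mod 7, then count y ∈ F_7 with y² ≡ rhs.
  x = 0: rhs = 1, matching y values: 1, 6 (2 points).
  x = 1: rhs = 6, matching y values: none (0 points).
  x = 2: rhs = 3, matching y values: none (0 points).
  x = 3: rhs = 5, matching y values: none (0 points).
  x = 4: rhs = 4, matching y values: 2, 5 (2 points).
  x = 5: rhs = 6, matching y values: none (0 points).
  x = 6: rhs = 3, matching y values: none (0 points).
Total affine count: 4.
Full point count |E(F_7)| = 4 + 1 = 5.
Hasse bound: |5 − (7+1)| = |-3| = 3 ≤ 2√7 ≈ 5.2915 ✓.


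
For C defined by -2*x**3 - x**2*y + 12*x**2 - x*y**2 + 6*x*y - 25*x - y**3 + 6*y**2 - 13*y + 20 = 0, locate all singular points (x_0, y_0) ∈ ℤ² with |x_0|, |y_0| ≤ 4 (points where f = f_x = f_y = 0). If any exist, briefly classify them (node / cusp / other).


Singular points: {(2, 1)}; classification: node.

Compute partial derivatives:
  f_x = -6*x**2 - 2*x*y + 24*x - y**2 + 6*y - 25.
  f_y = -x**2 - 2*x*y + 6*x - 3*y**2 + 12*y - 13.
Scan x_0 ∈ {−4, ..., 4}. For each x_0, f_y(x_0, y) is a polynomial in y; find its integer roots y ∈ {−4, ..., 4}, then test f_x and f at those candidates.
  x = -4: f_y(-4, y) = -3*y**2 + 20*y - 53; no integer root y with |y| ≤ 4.
  x = -3: f_y(-3, y) = -3*y**2 + 18*y - 40; no integer root y with |y| ≤ 4.
  x = -2: f_y(-2, y) = -3*y**2 + 16*y - 29; no integer root y with |y| ≤ 4.
  x = -1: f_y(-1, y) = -3*y**2 + 14*y - 20; no integer root y with |y| ≤ 4.
  x = 0: f_y(0, y) = -3*y**2 + 12*y - 13; no integer root y with |y| ≤ 4.
  x = 1: f_y(1, y) = -3*y**2 + 10*y - 8; vanishes at y ∈ {2}. (1, 2): f_x = -3 ≠ 0.
  x = 2: f_y(2, y) = -3*y**2 + 8*y - 5; vanishes at y ∈ {1}. (2, 1): f_x = 0, f = 0 — SINGULAR.
  x = 3: f_y(3, y) = -3*y**2 + 6*y - 4; no integer root y with |y| ≤ 4.
  x = 4: f_y(4, y) = -3*y**2 + 4*y - 5; no integer root y with |y| ≤ 4.
Only singular point on the grid: (2, 1).
Classify: substitute x = 2 + u, y = 1 + v and expand: f = -2*u**3 - u**2*v - u**2 - u*v**2 - v**3 + v**2.
No constant or linear terms (consistent with a singular point). Quadratic part: -u**2 + v**2. Cubic part: -2*u**3 - u**2*v - u*v**2 - v**3.
The quadratic part v**2 - u**2 = (v − u)(v + u) splits into two distinct linear factors, so there are two distinct tangent lines y − 1 = ±(x − 2) — this is a node (ordinary double point).
Classification: node.


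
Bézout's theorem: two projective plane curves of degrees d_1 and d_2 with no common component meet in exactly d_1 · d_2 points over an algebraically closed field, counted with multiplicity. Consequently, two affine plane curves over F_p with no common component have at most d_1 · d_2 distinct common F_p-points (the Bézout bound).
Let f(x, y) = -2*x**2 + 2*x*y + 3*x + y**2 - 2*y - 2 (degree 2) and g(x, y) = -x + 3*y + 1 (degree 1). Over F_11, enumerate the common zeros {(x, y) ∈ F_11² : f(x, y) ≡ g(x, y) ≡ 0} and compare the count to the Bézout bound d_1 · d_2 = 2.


Common zeros: {(0, 7)}; count = 1; Bézout bound = 2.

deg(f) = 2, deg(g) = 1, so Bézout bound = 2.
Scan x ∈ F_11. For each x, list the y ∈ F_11 with f(x, y) ≡ 0 and those with g(x, y) ≡ 0 (mod 11); the common zeros in that column are the intersection.
  x = 0: f ≡ 0 at y ∈ {6, 7}; g ≡ 0 at y ∈ {7}; common: {7}.
  x = 1: f ≡ 0 at y ∈ {1, 10}; g ≡ 0 at y ∈ {0}; common: ∅.
  x = 2: f ≡ 0 at y ∈ {3, 6}; g ≡ 0 at y ∈ {4}; common: ∅.
  x = 3: f ≡ 0 at y ∈ {0, 7}; g ≡ 0 at y ∈ {8}; common: ∅.
  x = 4: f ≡ 0 at y ∈ {0, 5}; g ≡ 0 at y ∈ {1}; common: ∅.
  x = 5: f ≡ 0 at y ∈ {4, 10}; g ≡ 0 at y ∈ {5}; common: ∅.
  x = 6: f ≡ 0 at y ∈ {4, 8}; g ≡ 0 at y ∈ {9}; common: ∅.
  x = 7: f ≡ 0 at y ∈ {1, 9}; g ≡ 0 at y ∈ {2}; common: ∅.
  x = 8: f ≡ 0 at y ∈ {3, 5}; g ≡ 0 at y ∈ {6}; common: ∅.
  x = 9: f ≡ 0 at y ∈ {8, 9}; g ≡ 0 at y ∈ {10}; common: ∅.
  x = 10: f ≡ 0 at y ∈ {2}; g ≡ 0 at y ∈ {3}; common: ∅.
Collecting: common zeros = {(0, 7)}, so the count is 1.
Comparison with the Bézout bound: 1 ≤ 2 = deg(f)·deg(g), as expected for curves with no common component (the affine F_11-count falls short of the bound because intersections may lie at infinity, over extension fields, or carry multiplicity).


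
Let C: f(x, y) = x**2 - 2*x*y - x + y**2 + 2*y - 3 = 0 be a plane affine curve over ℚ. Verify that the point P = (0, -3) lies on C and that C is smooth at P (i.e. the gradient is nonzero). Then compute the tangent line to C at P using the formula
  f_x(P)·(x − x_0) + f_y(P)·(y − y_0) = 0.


Tangent line at P: 5*x - 4*y - 12 = 0.

Step 1: f(0, -3) = 0, so P lies on C.
Step 2: partial derivatives
  f_x(x, y) = 2*x - 2*y - 1, f_y(x, y) = -2*x + 2*y + 2.
  f_x(P) = 5, f_y(P) = -4 (gradient nonzero, so P is smooth).
Step 3: tangent line at P: 5·(x − 0) + -4·(y − -3) = 0.
Expanding: 5*x - 4*y - 12 = 0.


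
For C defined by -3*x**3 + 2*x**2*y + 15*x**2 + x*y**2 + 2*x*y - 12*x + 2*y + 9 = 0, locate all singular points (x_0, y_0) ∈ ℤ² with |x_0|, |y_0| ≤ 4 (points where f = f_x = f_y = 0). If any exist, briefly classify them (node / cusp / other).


Singular points: {(1, -3)}; classification: cusp.

Compute partial derivatives:
  f_x = -9*x**2 + 4*x*y + 30*x + y**2 + 2*y - 12.
  f_y = 2*x**2 + 2*x*y + 2*x + 2.
Scan x_0 ∈ {−4, ..., 4}. For each x_0, f_y(x_0, y) is a polynomial in y; find its integer roots y ∈ {−4, ..., 4}, then test f_x and f at those candidates.
  x = -4: f_y(-4, y) = 26 - 8*y; no integer root y with |y| ≤ 4.
  x = -3: f_y(-3, y) = 14 - 6*y; no integer root y with |y| ≤ 4.
  x = -2: f_y(-2, y) = 6 - 4*y; no integer root y with |y| ≤ 4.
  x = -1: f_y(-1, y) = 2 - 2*y; vanishes at y ∈ {1}. (-1, 1): f_x = -52 ≠ 0.
  x = 0: f_y(0, y) = 2; no integer root y with |y| ≤ 4.
  x = 1: f_y(1, y) = 2*y + 6; vanishes at y ∈ {-3}. (1, -3): f_x = 0, f = 0 — SINGULAR.
  x = 2: f_y(2, y) = 4*y + 14; no integer root y with |y| ≤ 4.
  x = 3: f_y(3, y) = 6*y + 26; no integer root y with |y| ≤ 4.
  x = 4: f_y(4, y) = 8*y + 42; no integer root y with |y| ≤ 4.
Only singular point on the grid: (1, -3).
Classify: substitute x = 1 + u, y = -3 + v and expand: f = -3*u**3 + 2*u**2*v + u*v**2 + v**2.
No constant or linear terms (consistent with a singular point). Quadratic part: v**2. Cubic part: -3*u**3 + 2*u**2*v + u*v**2.
The quadratic part v**2 is a perfect square, so there is a single (double) tangent line v = 0, i.e. y = -3. Restricting the cubic part to that line (v = 0) leaves -3*u**3 ≠ 0, so f is not divisible by v and the branch is v² ≈ 3*u**3 to lowest order — this is a cusp.
Classification: cusp.


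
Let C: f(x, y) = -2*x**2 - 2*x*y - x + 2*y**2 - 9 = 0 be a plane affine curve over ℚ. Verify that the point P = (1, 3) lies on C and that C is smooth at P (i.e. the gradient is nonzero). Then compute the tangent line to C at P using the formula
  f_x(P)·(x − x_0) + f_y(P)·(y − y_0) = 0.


Tangent line at P: -11*x + 10*y - 19 = 0.

Step 1: f(1, 3) = 0, so P lies on C.
Step 2: partial derivatives
  f_x(x, y) = -4*x - 2*y - 1, f_y(x, y) = -2*x + 4*y.
  f_x(P) = -11, f_y(P) = 10 (gradient nonzero, so P is smooth).
Step 3: tangent line at P: -11·(x − 1) + 10·(y − 3) = 0.
Expanding: -11*x + 10*y - 19 = 0.


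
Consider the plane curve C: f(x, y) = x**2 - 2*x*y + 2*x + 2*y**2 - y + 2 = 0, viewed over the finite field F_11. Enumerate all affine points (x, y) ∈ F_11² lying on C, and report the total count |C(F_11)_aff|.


Affine F_11-points: {(2, 4), (3, 2), (3, 7), (4, 4), (4, 6), (5, 3), (5, 8), (6, 6), (9, 7), (9, 8), (10, 2), (10, 3)}; count = 12.

For each of the 121 pairs (x, y) ∈ F_11², evaluate f(x, y) mod 11. Record the zeros.
  x = 0: [0↦2, 1↦3, 2↦8, 3↦6, 4↦8, 5↦3, 6↦2, 7↦5, 8↦1, 9↦1, 10↦5]  zeros at y ∈ ∅
  x = 1: [0↦5, 1↦4, 2↦7, 3↦3, 4↦3, 5↦7, 6↦4, 7↦5, 8↦10, 9↦8, 10↦10]  zeros at y ∈ ∅
  x = 2: [0↦10, 1↦7, 2↦8, 3↦2, 4↦0, 5↦2, 6↦8, 7↦7, 8↦10, 9↦6, 10↦6]  zeros at y ∈ {4}
  x = 3: [0↦6, 1↦1, 2↦0, 3↦3, 4↦10, 5↦10, 6↦3, 7↦0, 8↦1, 9↦6, 10↦4]  zeros at y ∈ {2, 7}
  x = 4: [0↦4, 1↦8, 2↦5, 3↦6, 4↦0, 5↦9, 6↦0, 7↦6, 8↦5, 9↦8, 10↦4]  zeros at y ∈ {4, 6}
  x = 5: [0↦4, 1↦6, 2↦1, 3↦0, 4↦3, 5↦10, 6↦10, 7↦3, 8↦0, 9↦1, 10↦6]  zeros at y ∈ {3, 8}
  x = 6: [0↦6, 1↦6, 2↦10, 3↦7, 4↦8, 5↦2, 6↦0, 7↦2, 8↦8, 9↦7, 10↦10]  zeros at y ∈ {6}
  x = 7: [0↦10, 1↦8, 2↦10, 3↦5, 4↦4, 5↦7, 6↦3, 7↦3, 8↦7, 9↦4, 10↦5]  zeros at y ∈ ∅
  x = 8: [0↦5, 1↦1, 2↦1, 3↦5, 4↦2, 5↦3, 6↦8, 7↦6, 8↦8, 9↦3, 10↦2]  zeros at y ∈ ∅
  x = 9: [0↦2, 1↦7, 2↦5, 3↦7, 4↦2, 5↦1, 6↦4, 7↦0, 8↦0, 9↦4, 10↦1]  zeros at y ∈ {7, 8}
  x = 10: [0↦1, 1↦4, 2↦0, 3↦0, 4↦4, 5↦1, 6↦2, 7↦7, 8↦5, 9↦7, 10↦2]  zeros at y ∈ {2, 3}
Collecting zeros: affine points = {(2, 4), (3, 2), (3, 7), (4, 4), (4, 6), (5, 3), (5, 8), (6, 6), (9, 7), (9, 8), (10, 2), (10, 3)}.
Total count |C(F_11)_aff| = 12.


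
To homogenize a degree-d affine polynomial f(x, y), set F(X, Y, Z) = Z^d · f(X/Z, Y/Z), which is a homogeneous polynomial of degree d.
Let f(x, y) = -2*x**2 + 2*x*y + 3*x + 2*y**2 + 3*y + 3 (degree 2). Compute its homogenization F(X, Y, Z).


F(X, Y, Z) = -2*X**2 + 2*X*Y + 3*X*Z + 2*Y**2 + 3*Y*Z + 3*Z**2

deg(f) = 2.
Substitute x = X/Z, y = Y/Z into f, then multiply by Z^2.
  monomial -2·x^2·y^0 ↦ -2·X^2·Y^0·Z^0.
  monomial 2·x^1·y^1 ↦ 2·X^1·Y^1·Z^0.
  monomial 3·x^1·y^0 ↦ 3·X^1·Y^0·Z^1.
  monomial 2·x^0·y^2 ↦ 2·X^0·Y^2·Z^0.
  monomial 3·x^0·y^1 ↦ 3·X^0·Y^1·Z^1.
  monomial 3·x^0·y^0 ↦ 3·X^0·Y^0·Z^2.
Collecting: F(X, Y, Z) = -2*X**2 + 2*X*Y + 3*X*Z + 2*Y**2 + 3*Y*Z + 3*Z**2.


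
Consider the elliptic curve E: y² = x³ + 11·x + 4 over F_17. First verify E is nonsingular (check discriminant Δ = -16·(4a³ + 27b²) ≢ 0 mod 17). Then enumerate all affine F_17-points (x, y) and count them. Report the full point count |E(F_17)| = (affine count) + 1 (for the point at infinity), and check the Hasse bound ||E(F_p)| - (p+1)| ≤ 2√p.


Affine points = {(0, 2), (0, 15), (1, 4), (1, 13), (2, 0), (3, 8), (3, 9), (7, 4), (7, 13), (8, 3), (8, 14), (9, 4), (9, 13), (10, 3), (10, 14), (13, 7), (13, 10), (15, 5), (15, 12), (16, 3), (16, 14)}; affine count = 21; |E(F_17)| = 22.

Discriminant check: Δ ∝ 4a³ + 27b² = 4·11³ + 27·4² = 4·1331 + 27·16 ≡ 10 (mod 17). Nonzero ⇒ E is nonsingular.
For each x ∈ F_17, compute rhs = x³ + 11·x + 4 mod 17, then count y ∈ F_17 with y² ≡ rhs.
  x = 0: rhs = 4, matching y values: 2, 15 (2 points).
  x = 1: rhs = 16, matching y values: 4, 13 (2 points).
  x = 2: rhs = 0, matching y values: 0 (1 points).
  x = 3: rhs = 13, matching y values: 8, 9 (2 points).
  x = 4: rhs = 10, matching y values: none (0 points).
  x = 5: rhs = 14, matching y values: none (0 points).
  x = 6: rhs = 14, matching y values: none (0 points).
  x = 7: rhs = 16, matching y values: 4, 13 (2 points).
  x = 8: rhs = 9, matching y values: 3, 14 (2 points).
  x = 9: rhs = 16, matching y values: 4, 13 (2 points).
  x = 10: rhs = 9, matching y values: 3, 14 (2 points).
  x = 11: rhs = 11, matching y values: none (0 points).
  x = 12: rhs = 11, matching y values: none (0 points).
  x = 13: rhs = 15, matching y values: 7, 10 (2 points).
  x = 14: rhs = 12, matching y values: none (0 points).
  x = 15: rhs = 8, matching y values: 5, 12 (2 points).
  x = 16: rhs = 9, matching y values: 3, 14 (2 points).
Total affine count: 21.
Full point count |E(F_17)| = 21 + 1 = 22.
Hasse bound: |22 − (17+1)| = |4| = 4 ≤ 2√17 ≈ 8.2462 ✓.


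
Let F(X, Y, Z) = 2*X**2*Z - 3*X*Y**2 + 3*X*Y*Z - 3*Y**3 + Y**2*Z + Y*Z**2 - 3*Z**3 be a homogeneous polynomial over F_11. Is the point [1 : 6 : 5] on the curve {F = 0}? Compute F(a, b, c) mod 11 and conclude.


F(1,6,5) ≡ 3 (mod 11); P is NOT on the curve.

Evaluate F(1, 6, 5) term-by-term (mod 11).
  2*X**2*Z ↦ 2·1·1·5 = 10
  -3*X*Y**2 ↦ -3·1·36·1 = -108
  3*X*Y*Z ↦ 3·1·6·5 = 90
  -3*Y**3 ↦ -3·1·216·1 = -648
  Y**2*Z ↦ 1·1·36·5 = 180
  Y*Z**2 ↦ 1·1·6·25 = 150
  -3*Z**3 ↦ -3·1·1·125 = -375
Sum: F(1, 6, 5) = (10) + (-108) + (90) + (-648) + (180) + (150) + (-375) = -701.
Reducing mod 11: -701 ≡ 3 (mod 11).
Since F(a, b, c) ≡ 3 ≠ 0 (mod 11), P does NOT lie on the curve.


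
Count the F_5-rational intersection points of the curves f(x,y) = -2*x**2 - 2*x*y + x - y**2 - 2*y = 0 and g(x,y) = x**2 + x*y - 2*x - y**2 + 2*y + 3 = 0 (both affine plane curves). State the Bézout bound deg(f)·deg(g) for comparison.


Common zeros: {(0, 3)}; count = 1; Bézout bound = 4.

deg(f) = 2, deg(g) = 2, so Bézout bound = 4.
Scan x ∈ F_5. For each x, list the y ∈ F_5 with f(x, y) ≡ 0 and those with g(x, y) ≡ 0 (mod 5); the common zeros in that column are the intersection.
  x = 0: f ≡ 0 at y ∈ {0, 3}; g ≡ 0 at y ∈ {3, 4}; common: {3}.
  x = 1: f ≡ 0 at y ∈ ∅; g ≡ 0 at y ∈ ∅; common: ∅.
  x = 2: f ≡ 0 at y ∈ ∅; g ≡ 0 at y ∈ ∅; common: ∅.
  x = 3: f ≡ 0 at y ∈ {0, 2}; g ≡ 0 at y ∈ {1, 4}; common: ∅.
  x = 4: f ≡ 0 at y ∈ ∅; g ≡ 0 at y ∈ {3}; common: ∅.
Collecting: common zeros = {(0, 3)}, so the count is 1.
Comparison with the Bézout bound: 1 ≤ 4 = deg(f)·deg(g), as expected for curves with no common component (the affine F_5-count falls short of the bound because intersections may lie at infinity, over extension fields, or carry multiplicity).


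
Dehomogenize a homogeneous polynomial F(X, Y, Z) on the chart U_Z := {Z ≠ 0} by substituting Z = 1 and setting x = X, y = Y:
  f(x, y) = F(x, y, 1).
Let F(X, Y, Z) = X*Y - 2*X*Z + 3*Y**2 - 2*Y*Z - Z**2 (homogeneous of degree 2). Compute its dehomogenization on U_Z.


f(x, y) = x*y - 2*x + 3*y**2 - 2*y - 1

On U_Z we set Z = 1. Each monomial c·X^i·Y^j·Z^k in F becomes c·x^i·y^j·1^k = c·x^i·y^j.
Substituting Z = 1: F(X, Y, 1) = x*y - 2*x + 3*y**2 - 2*y - 1.
Note: deg(f) ≤ deg(F) = 2; strict inequality happens when F is divisible by Z (lost terms).


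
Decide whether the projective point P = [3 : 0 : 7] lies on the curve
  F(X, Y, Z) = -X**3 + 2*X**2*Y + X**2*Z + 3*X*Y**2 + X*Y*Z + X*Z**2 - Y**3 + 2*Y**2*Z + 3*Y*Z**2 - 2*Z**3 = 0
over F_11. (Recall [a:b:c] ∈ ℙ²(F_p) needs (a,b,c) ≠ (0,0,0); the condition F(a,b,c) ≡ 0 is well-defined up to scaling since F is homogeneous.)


F(3,0,7) ≡ 3 (mod 11); P is NOT on the curve.

Evaluate F(3, 0, 7) term-by-term (mod 11).
  -X**3 ↦ -1·27·1·1 = -27
  2*X**2*Y ↦ 2·9·0·1 = 0
  X**2*Z ↦ 1·9·1·7 = 63
  3*X*Y**2 ↦ 3·3·0·1 = 0
  X*Y*Z ↦ 1·3·0·7 = 0
  X*Z**2 ↦ 1·3·1·49 = 147
  -Y**3 ↦ -1·1·0·1 = 0
  2*Y**2*Z ↦ 2·1·0·7 = 0
  3*Y*Z**2 ↦ 3·1·0·49 = 0
  -2*Z**3 ↦ -2·1·1·343 = -686
Sum: F(3, 0, 7) = (-27) + (0) + (63) + (0) + (0) + (147) + (0) + (0) + (0) + (-686) = -503.
Reducing mod 11: -503 ≡ 3 (mod 11).
Since F(a, b, c) ≡ 3 ≠ 0 (mod 11), P does NOT lie on the curve.


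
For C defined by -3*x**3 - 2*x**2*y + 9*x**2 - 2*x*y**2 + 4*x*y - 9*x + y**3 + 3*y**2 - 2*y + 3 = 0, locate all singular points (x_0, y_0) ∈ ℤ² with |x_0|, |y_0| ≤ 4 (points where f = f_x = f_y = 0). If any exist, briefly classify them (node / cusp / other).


Singular points: {(1, 0)}; classification: cusp.

Compute partial derivatives:
  f_x = -9*x**2 - 4*x*y + 18*x - 2*y**2 + 4*y - 9.
  f_y = -2*x**2 - 4*x*y + 4*x + 3*y**2 + 6*y - 2.
Scan x_0 ∈ {−4, ..., 4}. For each x_0, f_y(x_0, y) is a polynomial in y; find its integer roots y ∈ {−4, ..., 4}, then test f_x and f at those candidates.
  x = -4: f_y(-4, y) = 3*y**2 + 22*y - 50; no integer root y with |y| ≤ 4.
  x = -3: f_y(-3, y) = 3*y**2 + 18*y - 32; no integer root y with |y| ≤ 4.
  x = -2: f_y(-2, y) = 3*y**2 + 14*y - 18; no integer root y with |y| ≤ 4.
  x = -1: f_y(-1, y) = 3*y**2 + 10*y - 8; vanishes at y ∈ {-4}. (-1, -4): f_x = -100 ≠ 0.
  x = 0: f_y(0, y) = 3*y**2 + 6*y - 2; no integer root y with |y| ≤ 4.
  x = 1: f_y(1, y) = 3*y**2 + 2*y; vanishes at y ∈ {0}. (1, 0): f_x = 0, f = 0 — SINGULAR.
  x = 2: f_y(2, y) = 3*y**2 - 2*y - 2; no integer root y with |y| ≤ 4.
  x = 3: f_y(3, y) = 3*y**2 - 6*y - 8; no integer root y with |y| ≤ 4.
  x = 4: f_y(4, y) = 3*y**2 - 10*y - 18; no integer root y with |y| ≤ 4.
Only singular point on the grid: (1, 0).
Classify: substitute x = 1 + u, y = 0 + v and expand: f = -3*u**3 - 2*u**2*v - 2*u*v**2 + v**3 + v**2.
No constant or linear terms (consistent with a singular point). Quadratic part: v**2. Cubic part: -3*u**3 - 2*u**2*v - 2*u*v**2 + v**3.
The quadratic part v**2 is a perfect square, so there is a single (double) tangent line v = 0, i.e. y = 0. Restricting the cubic part to that line (v = 0) leaves -3*u**3 ≠ 0, so f is not divisible by v and the branch is v² ≈ 3*u**3 to lowest order — this is a cusp.
Classification: cusp.


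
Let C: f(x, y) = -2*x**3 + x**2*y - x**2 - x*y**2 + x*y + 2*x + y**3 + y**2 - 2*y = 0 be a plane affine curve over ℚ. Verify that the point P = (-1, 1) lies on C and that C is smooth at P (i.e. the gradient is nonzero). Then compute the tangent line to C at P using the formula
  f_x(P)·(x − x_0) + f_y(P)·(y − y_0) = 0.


Tangent line at P: -4*x + 5*y - 9 = 0.

Step 1: f(-1, 1) = 0, so P lies on C.
Step 2: partial derivatives
  f_x(x, y) = -6*x**2 + 2*x*y - 2*x - y**2 + y + 2, f_y(x, y) = x**2 - 2*x*y + x + 3*y**2 + 2*y - 2.
  f_x(P) = -4, f_y(P) = 5 (gradient nonzero, so P is smooth).
Step 3: tangent line at P: -4·(x − -1) + 5·(y − 1) = 0.
Expanding: -4*x + 5*y - 9 = 0.


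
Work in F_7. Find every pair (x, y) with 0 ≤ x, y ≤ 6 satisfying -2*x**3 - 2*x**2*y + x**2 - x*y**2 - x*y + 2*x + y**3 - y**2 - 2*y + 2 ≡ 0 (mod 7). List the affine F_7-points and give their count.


Affine F_7-points: {(0, 1), (0, 3), (0, 4), (1, 2), (2, 3), (3, 1), (3, 2), (4, 6), (5, 2), (6, 3)}; count = 10.

For each of the 49 pairs (x, y) ∈ F_7², evaluate f(x, y) mod 7. Record the zeros.
  x = 0: [0↦2, 1↦0, 2↦2, 3↦0, 4↦0, 5↦1, 6↦2]  zeros at y ∈ {1, 3, 4}
  x = 1: [0↦3, 1↦4, 2↦0, 3↦4, 4↦1, 5↦4, 6↦5]  zeros at y ∈ {2}
  x = 2: [0↦1, 1↦1, 2↦1, 3↦0, 4↦4, 5↦5, 6↦2]  zeros at y ∈ {3}
  x = 3: [0↦5, 1↦0, 2↦0, 3↦4, 4↦4, 5↦6, 6↦2]  zeros at y ∈ {1, 2}
  x = 4: [0↦3, 1↦3, 2↦6, 3↦4, 4↦3, 5↦2, 6↦0]  zeros at y ∈ {6}
  x = 5: [0↦4, 1↦5, 2↦0, 3↦2, 4↦3, 5↦2, 6↦5]  zeros at y ∈ {2}
  x = 6: [0↦3, 1↦1, 2↦5, 3↦0, 4↦6, 5↦1, 6↦5]  zeros at y ∈ {3}
Collecting zeros: affine points = {(0, 1), (0, 3), (0, 4), (1, 2), (2, 3), (3, 1), (3, 2), (4, 6), (5, 2), (6, 3)}.
Total count |C(F_7)_aff| = 10.


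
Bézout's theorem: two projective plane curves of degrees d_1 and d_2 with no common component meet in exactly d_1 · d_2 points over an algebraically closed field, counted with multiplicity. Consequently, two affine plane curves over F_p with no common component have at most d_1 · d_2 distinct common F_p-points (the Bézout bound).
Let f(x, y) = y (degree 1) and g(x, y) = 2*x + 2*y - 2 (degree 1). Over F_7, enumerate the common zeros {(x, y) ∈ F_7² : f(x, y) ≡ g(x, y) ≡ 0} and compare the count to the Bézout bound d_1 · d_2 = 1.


Common zeros: {(1, 0)}; count = 1; Bézout bound = 1.

deg(f) = 1, deg(g) = 1, so Bézout bound = 1.
Scan x ∈ F_7. For each x, list the y ∈ F_7 with f(x, y) ≡ 0 and those with g(x, y) ≡ 0 (mod 7); the common zeros in that column are the intersection.
  x = 0: f ≡ 0 at y ∈ {0}; g ≡ 0 at y ∈ {1}; common: ∅.
  x = 1: f ≡ 0 at y ∈ {0}; g ≡ 0 at y ∈ {0}; common: {0}.
  x = 2: f ≡ 0 at y ∈ {0}; g ≡ 0 at y ∈ {6}; common: ∅.
  x = 3: f ≡ 0 at y ∈ {0}; g ≡ 0 at y ∈ {5}; common: ∅.
  x = 4: f ≡ 0 at y ∈ {0}; g ≡ 0 at y ∈ {4}; common: ∅.
  x = 5: f ≡ 0 at y ∈ {0}; g ≡ 0 at y ∈ {3}; common: ∅.
  x = 6: f ≡ 0 at y ∈ {0}; g ≡ 0 at y ∈ {2}; common: ∅.
Collecting: common zeros = {(1, 0)}, so the count is 1.
Comparison with the Bézout bound: 1 ≤ 1 = deg(f)·deg(g), as expected for curves with no common component (the bound is attained).


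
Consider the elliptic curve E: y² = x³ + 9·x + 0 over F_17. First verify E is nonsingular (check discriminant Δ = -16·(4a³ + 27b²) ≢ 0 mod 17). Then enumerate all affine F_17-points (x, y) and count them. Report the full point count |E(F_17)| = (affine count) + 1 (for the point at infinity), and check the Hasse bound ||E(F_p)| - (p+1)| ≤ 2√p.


Affine points = {(0, 0), (2, 3), (2, 14), (4, 7), (4, 10), (5, 0), (6, 7), (6, 10), (7, 7), (7, 10), (10, 6), (10, 11), (11, 6), (11, 11), (12, 0), (13, 6), (13, 11), (15, 5), (15, 12)}; affine count = 19; |E(F_17)| = 20.

Discriminant check: Δ ∝ 4a³ + 27b² = 4·9³ + 27·0² = 4·729 + 27·0 ≡ 9 (mod 17). Nonzero ⇒ E is nonsingular.
For each x ∈ F_17, compute rhs = x³ + 9·x + 0 mod 17, then count y ∈ F_17 with y² ≡ rhs.
  x = 0: rhs = 0, matching y values: 0 (1 points).
  x = 1: rhs = 10, matching y values: none (0 points).
  x = 2: rhs = 9, matching y values: 3, 14 (2 points).
  x = 3: rhs = 3, matching y values: none (0 points).
  x = 4: rhs = 15, matching y values: 7, 10 (2 points).
  x = 5: rhs = 0, matching y values: 0 (1 points).
  x = 6: rhs = 15, matching y values: 7, 10 (2 points).
  x = 7: rhs = 15, matching y values: 7, 10 (2 points).
  x = 8: rhs = 6, matching y values: none (0 points).
  x = 9: rhs = 11, matching y values: none (0 points).
  x = 10: rhs = 2, matching y values: 6, 11 (2 points).
  x = 11: rhs = 2, matching y values: 6, 11 (2 points).
  x = 12: rhs = 0, matching y values: 0 (1 points).
  x = 13: rhs = 2, matching y values: 6, 11 (2 points).
  x = 14: rhs = 14, matching y values: none (0 points).
  x = 15: rhs = 8, matching y values: 5, 12 (2 points).
  x = 16: rhs = 7, matching y values: none (0 points).
Total affine count: 19.
Full point count |E(F_17)| = 19 + 1 = 20.
Hasse bound: |20 − (17+1)| = |2| = 2 ≤ 2√17 ≈ 8.2462 ✓.


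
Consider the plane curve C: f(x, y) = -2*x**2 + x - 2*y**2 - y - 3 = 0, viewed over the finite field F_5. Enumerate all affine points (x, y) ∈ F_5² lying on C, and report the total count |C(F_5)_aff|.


Affine F_5-points: {(1, 3), (1, 4), (2, 3), (2, 4)}; count = 4.

For each of the 25 pairs (x, y) ∈ F_5², evaluate f(x, y) mod 5. Record the zeros.
  x = 0: [0↦2, 1↦4, 2↦2, 3↦1, 4↦1]  zeros at y ∈ ∅
  x = 1: [0↦1, 1↦3, 2↦1, 3↦0, 4↦0]  zeros at y ∈ {3, 4}
  x = 2: [0↦1, 1↦3, 2↦1, 3↦0, 4↦0]  zeros at y ∈ {3, 4}
  x = 3: [0↦2, 1↦4, 2↦2, 3↦1, 4↦1]  zeros at y ∈ ∅
  x = 4: [0↦4, 1↦1, 2↦4, 3↦3, 4↦3]  zeros at y ∈ ∅
Collecting zeros: affine points = {(1, 3), (1, 4), (2, 3), (2, 4)}.
Total count |C(F_5)_aff| = 4.


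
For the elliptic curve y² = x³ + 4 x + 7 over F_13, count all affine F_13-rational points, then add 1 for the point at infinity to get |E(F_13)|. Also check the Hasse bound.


Affine points = {(1, 5), (1, 8), (2, 6), (2, 7), (4, 3), (4, 10), (5, 3), (5, 10), (6, 0), (7, 1), (7, 12), (11, 2), (11, 11)}; affine count = 13; |E(F_13)| = 14.

Discriminant check: Δ ∝ 4a³ + 27b² = 4·4³ + 27·7² = 4·64 + 27·49 ≡ 6 (mod 13). Nonzero ⇒ E is nonsingular.
For each x ∈ F_13, compute rhs = x³ + 4·x + 7 mod 13, then count y ∈ F_13 with y² ≡ rhs.
  x = 0: rhs = 7, matching y values: none (0 points).
  x = 1: rhs = 12, matching y values: 5, 8 (2 points).
  x = 2: rhs = 10, matching y values: 6, 7 (2 points).
  x = 3: rhs = 7, matching y values: none (0 points).
  x = 4: rhs = 9, matching y values: 3, 10 (2 points).
  x = 5: rhs = 9, matching y values: 3, 10 (2 points).
  x = 6: rhs = 0, matching y values: 0 (1 points).
  x = 7: rhs = 1, matching y values: 1, 12 (2 points).
  x = 8: rhs = 5, matching y values: none (0 points).
  x = 9: rhs = 5, matching y values: none (0 points).
  x = 10: rhs = 7, matching y values: none (0 points).
  x = 11: rhs = 4, matching y values: 2, 11 (2 points).
  x = 12: rhs = 2, matching y values: none (0 points).
Total affine count: 13.
Full point count |E(F_13)| = 13 + 1 = 14.
Hasse bound: |14 − (13+1)| = |0| = 0 ≤ 2√13 ≈ 7.2111 ✓.


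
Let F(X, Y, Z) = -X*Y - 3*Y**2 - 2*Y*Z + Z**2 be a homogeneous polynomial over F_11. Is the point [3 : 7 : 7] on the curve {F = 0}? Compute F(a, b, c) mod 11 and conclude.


F(3,7,7) ≡ 3 (mod 11); P is NOT on the curve.

Evaluate F(3, 7, 7) term-by-term (mod 11).
  -X*Y ↦ -1·3·7·1 = -21
  -3*Y**2 ↦ -3·1·49·1 = -147
  -2*Y*Z ↦ -2·1·7·7 = -98
  Z**2 ↦ 1·1·1·49 = 49
Sum: F(3, 7, 7) = (-21) + (-147) + (-98) + (49) = -217.
Reducing mod 11: -217 ≡ 3 (mod 11).
Since F(a, b, c) ≡ 3 ≠ 0 (mod 11), P does NOT lie on the curve.


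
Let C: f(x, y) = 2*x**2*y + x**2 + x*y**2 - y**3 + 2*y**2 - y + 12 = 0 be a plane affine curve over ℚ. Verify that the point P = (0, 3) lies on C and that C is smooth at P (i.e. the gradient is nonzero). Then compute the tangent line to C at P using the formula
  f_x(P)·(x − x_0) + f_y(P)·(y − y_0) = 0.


Tangent line at P: 9*x - 16*y + 48 = 0.

Step 1: f(0, 3) = 0, so P lies on C.
Step 2: partial derivatives
  f_x(x, y) = 4*x*y + 2*x + y**2, f_y(x, y) = 2*x**2 + 2*x*y - 3*y**2 + 4*y - 1.
  f_x(P) = 9, f_y(P) = -16 (gradient nonzero, so P is smooth).
Step 3: tangent line at P: 9·(x − 0) + -16·(y − 3) = 0.
Expanding: 9*x - 16*y + 48 = 0.


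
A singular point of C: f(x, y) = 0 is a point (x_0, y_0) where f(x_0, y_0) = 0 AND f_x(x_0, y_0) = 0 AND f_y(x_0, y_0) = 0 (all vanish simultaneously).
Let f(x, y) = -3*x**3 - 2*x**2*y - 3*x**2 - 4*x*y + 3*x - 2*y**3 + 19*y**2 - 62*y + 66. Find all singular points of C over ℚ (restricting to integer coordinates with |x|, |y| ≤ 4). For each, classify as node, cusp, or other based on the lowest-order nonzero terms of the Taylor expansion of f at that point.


Singular points: {(-1, 3)}; classification: cusp.

Compute partial derivatives:
  f_x = -9*x**2 - 4*x*y - 6*x - 4*y + 3.
  f_y = -2*x**2 - 4*x - 6*y**2 + 38*y - 62.
Scan x_0 ∈ {−4, ..., 4}. For each x_0, f_y(x_0, y) is a polynomial in y; find its integer roots y ∈ {−4, ..., 4}, then test f_x and f at those candidates.
  x = -4: f_y(-4, y) = -6*y**2 + 38*y - 78; no integer root y with |y| ≤ 4.
  x = -3: f_y(-3, y) = -6*y**2 + 38*y - 68; no integer root y with |y| ≤ 4.
  x = -2: f_y(-2, y) = -6*y**2 + 38*y - 62; no integer root y with |y| ≤ 4.
  x = -1: f_y(-1, y) = -6*y**2 + 38*y - 60; vanishes at y ∈ {3}. (-1, 3): f_x = 0, f = 0 — SINGULAR.
  x = 0: f_y(0, y) = -6*y**2 + 38*y - 62; no integer root y with |y| ≤ 4.
  x = 1: f_y(1, y) = -6*y**2 + 38*y - 68; no integer root y with |y| ≤ 4.
  x = 2: f_y(2, y) = -6*y**2 + 38*y - 78; no integer root y with |y| ≤ 4.
  x = 3: f_y(3, y) = -6*y**2 + 38*y - 92; no integer root y with |y| ≤ 4.
  x = 4: f_y(4, y) = -6*y**2 + 38*y - 110; no integer root y with |y| ≤ 4.
Only singular point on the grid: (-1, 3).
Classify: substitute x = -1 + u, y = 3 + v and expand: f = -3*u**3 - 2*u**2*v - 2*v**3 + v**2.
No constant or linear terms (consistent with a singular point). Quadratic part: v**2. Cubic part: -3*u**3 - 2*u**2*v - 2*v**3.
The quadratic part v**2 is a perfect square, so there is a single (double) tangent line v = 0, i.e. y = 3. Restricting the cubic part to that line (v = 0) leaves -3*u**3 ≠ 0, so f is not divisible by v and the branch is v² ≈ 3*u**3 to lowest order — this is a cusp.
Classification: cusp.


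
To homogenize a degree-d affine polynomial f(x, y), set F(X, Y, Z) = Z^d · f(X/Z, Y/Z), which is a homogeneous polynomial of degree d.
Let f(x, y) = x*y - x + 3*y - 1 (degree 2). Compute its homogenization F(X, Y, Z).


F(X, Y, Z) = X*Y - X*Z + 3*Y*Z - Z**2

deg(f) = 2.
Substitute x = X/Z, y = Y/Z into f, then multiply by Z^2.
  monomial 1·x^1·y^1 ↦ 1·X^1·Y^1·Z^0.
  monomial -1·x^1·y^0 ↦ -1·X^1·Y^0·Z^1.
  monomial 3·x^0·y^1 ↦ 3·X^0·Y^1·Z^1.
  monomial -1·x^0·y^0 ↦ -1·X^0·Y^0·Z^2.
Collecting: F(X, Y, Z) = X*Y - X*Z + 3*Y*Z - Z**2.


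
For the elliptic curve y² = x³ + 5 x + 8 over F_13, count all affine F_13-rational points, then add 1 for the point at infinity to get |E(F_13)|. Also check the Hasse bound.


Affine points = {(1, 1), (1, 12), (2, 0), (4, 1), (4, 12), (7, 3), (7, 10), (8, 1), (8, 12), (11, 4), (11, 9)}; affine count = 11; |E(F_13)| = 12.

Discriminant check: Δ ∝ 4a³ + 27b² = 4·5³ + 27·8² = 4·125 + 27·64 ≡ 5 (mod 13). Nonzero ⇒ E is nonsingular.
For each x ∈ F_13, compute rhs = x³ + 5·x + 8 mod 13, then count y ∈ F_13 with y² ≡ rhs.
  x = 0: rhs = 8, matching y values: none (0 points).
  x = 1: rhs = 1, matching y values: 1, 12 (2 points).
  x = 2: rhs = 0, matching y values: 0 (1 points).
  x = 3: rhs = 11, matching y values: none (0 points).
  x = 4: rhs = 1, matching y values: 1, 12 (2 points).
  x = 5: rhs = 2, matching y values: none (0 points).
  x = 6: rhs = 7, matching y values: none (0 points).
  x = 7: rhs = 9, matching y values: 3, 10 (2 points).
  x = 8: rhs = 1, matching y values: 1, 12 (2 points).
  x = 9: rhs = 2, matching y values: none (0 points).
  x = 10: rhs = 5, matching y values: none (0 points).
  x = 11: rhs = 3, matching y values: 4, 9 (2 points).
  x = 12: rhs = 2, matching y values: none (0 points).
Total affine count: 11.
Full point count |E(F_13)| = 11 + 1 = 12.
Hasse bound: |12 − (13+1)| = |-2| = 2 ≤ 2√13 ≈ 7.2111 ✓.


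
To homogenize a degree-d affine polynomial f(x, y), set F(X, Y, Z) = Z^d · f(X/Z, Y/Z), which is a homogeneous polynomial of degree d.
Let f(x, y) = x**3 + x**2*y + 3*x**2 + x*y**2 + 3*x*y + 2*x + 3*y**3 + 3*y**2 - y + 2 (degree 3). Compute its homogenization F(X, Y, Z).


F(X, Y, Z) = X**3 + X**2*Y + 3*X**2*Z + X*Y**2 + 3*X*Y*Z + 2*X*Z**2 + 3*Y**3 + 3*Y**2*Z - Y*Z**2 + 2*Z**3

deg(f) = 3.
Substitute x = X/Z, y = Y/Z into f, then multiply by Z^3.
  monomial 1·x^3·y^0 ↦ 1·X^3·Y^0·Z^0.
  monomial 1·x^2·y^1 ↦ 1·X^2·Y^1·Z^0.
  monomial 3·x^2·y^0 ↦ 3·X^2·Y^0·Z^1.
  monomial 1·x^1·y^2 ↦ 1·X^1·Y^2·Z^0.
  monomial 3·x^1·y^1 ↦ 3·X^1·Y^1·Z^1.
  monomial 2·x^1·y^0 ↦ 2·X^1·Y^0·Z^2.
  monomial 3·x^0·y^3 ↦ 3·X^0·Y^3·Z^0.
  monomial 3·x^0·y^2 ↦ 3·X^0·Y^2·Z^1.
  monomial -1·x^0·y^1 ↦ -1·X^0·Y^1·Z^2.
  monomial 2·x^0·y^0 ↦ 2·X^0·Y^0·Z^3.
Collecting: F(X, Y, Z) = X**3 + X**2*Y + 3*X**2*Z + X*Y**2 + 3*X*Y*Z + 2*X*Z**2 + 3*Y**3 + 3*Y**2*Z - Y*Z**2 + 2*Z**3.


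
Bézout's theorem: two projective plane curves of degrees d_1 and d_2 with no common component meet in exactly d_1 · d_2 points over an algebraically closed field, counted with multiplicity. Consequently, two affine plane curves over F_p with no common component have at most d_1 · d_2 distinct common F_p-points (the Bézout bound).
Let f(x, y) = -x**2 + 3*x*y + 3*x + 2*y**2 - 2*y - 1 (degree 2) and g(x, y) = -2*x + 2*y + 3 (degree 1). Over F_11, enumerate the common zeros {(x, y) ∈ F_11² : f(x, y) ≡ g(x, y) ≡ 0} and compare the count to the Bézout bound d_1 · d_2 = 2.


Common zeros: {(6, 10)}; count = 1; Bézout bound = 2.

deg(f) = 2, deg(g) = 1, so Bézout bound = 2.
Scan x ∈ F_11. For each x, list the y ∈ F_11 with f(x, y) ≡ 0 and those with g(x, y) ≡ 0 (mod 11); the common zeros in that column are the intersection.
  x = 0: f ≡ 0 at y ∈ {3, 9}; g ≡ 0 at y ∈ {4}; common: ∅.
  x = 1: f ≡ 0 at y ∈ {2, 3}; g ≡ 0 at y ∈ {5}; common: ∅.
  x = 2: f ≡ 0 at y ∈ ∅; g ≡ 0 at y ∈ {6}; common: ∅.
  x = 3: f ≡ 0 at y ∈ ∅; g ≡ 0 at y ∈ {7}; common: ∅.
  x = 4: f ≡ 0 at y ∈ ∅; g ≡ 0 at y ∈ {8}; common: ∅.
  x = 5: f ≡ 0 at y ∈ {0, 10}; g ≡ 0 at y ∈ {9}; common: ∅.
  x = 6: f ≡ 0 at y ∈ {4, 10}; g ≡ 0 at y ∈ {10}; common: {10}.
  x = 7: f ≡ 0 at y ∈ ∅; g ≡ 0 at y ∈ {0}; common: ∅.
  x = 8: f ≡ 0 at y ∈ {2, 9}; g ≡ 0 at y ∈ {1}; common: ∅.
  x = 9: f ≡ 0 at y ∈ {0, 4}; g ≡ 0 at y ∈ {2}; common: ∅.
  x = 10: f ≡ 0 at y ∈ ∅; g ≡ 0 at y ∈ {3}; common: ∅.
Collecting: common zeros = {(6, 10)}, so the count is 1.
Comparison with the Bézout bound: 1 ≤ 2 = deg(f)·deg(g), as expected for curves with no common component (the affine F_11-count falls short of the bound because intersections may lie at infinity, over extension fields, or carry multiplicity).
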